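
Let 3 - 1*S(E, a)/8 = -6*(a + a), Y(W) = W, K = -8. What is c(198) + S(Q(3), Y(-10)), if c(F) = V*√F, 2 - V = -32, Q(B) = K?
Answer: -936 + 102*√22 ≈ -457.58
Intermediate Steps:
Q(B) = -8
V = 34 (V = 2 - 1*(-32) = 2 + 32 = 34)
S(E, a) = 24 + 96*a (S(E, a) = 24 - (-48)*(a + a) = 24 - (-48)*2*a = 24 - (-96)*a = 24 + 96*a)
c(F) = 34*√F
c(198) + S(Q(3), Y(-10)) = 34*√198 + (24 + 96*(-10)) = 34*(3*√22) + (24 - 960) = 102*√22 - 936 = -936 + 102*√22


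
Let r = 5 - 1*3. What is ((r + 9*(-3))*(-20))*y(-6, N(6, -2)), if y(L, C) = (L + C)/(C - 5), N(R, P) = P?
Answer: 4000/7 ≈ 571.43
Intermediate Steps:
r = 2 (r = 5 - 3 = 2)
y(L, C) = (C + L)/(-5 + C)
((r + 9*(-3))*(-20))*y(-6, N(6, -2)) = ((2 + 9*(-3))*(-20))*((-2 - 6)/(-5 - 2)) = ((2 - 27)*(-20))*(-8/(-7)) = (-25*(-20))*(-⅐*(-8)) = 500*(8/7) = 4000/7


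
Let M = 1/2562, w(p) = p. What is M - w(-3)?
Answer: 7687/2562 ≈ 3.0004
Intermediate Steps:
M = 1/2562 ≈ 0.00039032
M - w(-3) = 1/2562 - 1*(-3) = 1/2562 + 3 = 7687/2562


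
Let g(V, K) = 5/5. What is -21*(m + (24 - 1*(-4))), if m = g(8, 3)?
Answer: -609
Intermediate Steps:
g(V, K) = 1 (g(V, K) = 5*(1/5) = 1)
m = 1
-21*(m + (24 - 1*(-4))) = -21*(1 + (24 - 1*(-4))) = -21*(1 + (24 + 4)) = -21*(1 + 28) = -21*29 = -609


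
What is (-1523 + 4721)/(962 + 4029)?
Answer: 3198/4991 ≈ 0.64075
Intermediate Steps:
(-1523 + 4721)/(962 + 4029) = 3198/4991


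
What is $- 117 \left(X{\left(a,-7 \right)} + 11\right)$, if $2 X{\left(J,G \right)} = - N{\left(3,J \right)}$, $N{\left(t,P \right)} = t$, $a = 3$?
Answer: $- \frac{2223}{2} \approx -1111.5$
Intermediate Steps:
$X{\left(J,G \right)} = - \frac{3}{2}$ ($X{\left(J,G \right)} = \frac{\left(-1\right) 3}{2} = \frac{1}{2} \left(-3\right) = - \frac{3}{2}$)
$- 117 \left(X{\left(a,-7 \right)} + 11\right) = - 117 \left(- \frac{3}{2} + 11\right) = \left(-117\right) \frac{19}{2} = - \frac{2223}{2}$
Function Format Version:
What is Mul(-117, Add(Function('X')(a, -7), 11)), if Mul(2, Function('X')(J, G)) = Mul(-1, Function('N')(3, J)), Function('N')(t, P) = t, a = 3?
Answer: Rational(-2223, 2) ≈ -1111.5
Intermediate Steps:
Function('X')(J, G) = Rational(-3, 2) (Function('X')(J, G) = Mul(Rational(1, 2), Mul(-1, 3)) = Mul(Rational(1, 2), -3) = Rational(-3, 2))
Mul(-117, Add(Function('X')(a, -7), 11)) = Mul(-117, Add(Rational(-3, 2), 11)) = Mul(-117, Rational(19, 2)) = Rational(-2223, 2)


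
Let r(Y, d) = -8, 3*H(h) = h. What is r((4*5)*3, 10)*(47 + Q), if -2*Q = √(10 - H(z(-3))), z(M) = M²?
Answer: -376 + 4*√7 ≈ -365.42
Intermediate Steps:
H(h) = h/3
Q = -√7/2 (Q = -√(10 - (-3)²/3)/2 = -√(10 - 9/3)/2 = -√(10 - 1*3)/2 = -√(10 - 3)/2 = -√7/2 ≈ -1.3229)
r((4*5)*3, 10)*(47 + Q) = -8*(47 - √7/2) = -376 + 4*√7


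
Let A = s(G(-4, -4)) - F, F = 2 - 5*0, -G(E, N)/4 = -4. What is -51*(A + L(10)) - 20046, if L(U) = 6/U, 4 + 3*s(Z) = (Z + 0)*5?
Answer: -106333/5 ≈ -21267.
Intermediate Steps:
G(E, N) = 16 (G(E, N) = -4*(-4) = 16)
s(Z) = -4/3 + 5*Z/3 (s(Z) = -4/3 + ((Z + 0)*5)/3 = -4/3 + (Z*5)/3 = -4/3 + (5*Z)/3 = -4/3 + 5*Z/3)
F = 2 (F = 2 + 0 = 2)
A = 70/3 (A = (-4/3 + (5/3)*16) - 1*2 = (-4/3 + 80/3) - 2 = 76/3 - 2 = 70/3 ≈ 23.333)
-51*(A + L(10)) - 20046 = -51*(70/3 + 6/10) - 20046 = -51*(70/3 + 6*(⅒)) - 20046 = -51*(70/3 + ⅗) - 20046 = -51*359/15 - 20046 = -6103/5 - 20046 = -106333/5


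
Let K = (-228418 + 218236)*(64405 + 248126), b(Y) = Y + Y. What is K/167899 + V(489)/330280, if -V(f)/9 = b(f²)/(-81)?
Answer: -525502501711349/27726840860 ≈ -18953.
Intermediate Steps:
b(Y) = 2*Y
K = -3182190642 (K = -10182*312531 = -3182190642)
V(f) = 2*f²/9 (V(f) = -9*2*f²/(-81) = -9*2*f²*(-1)/81 = -(-2)*f²/9 = 2*f²/9)
K/167899 + V(489)/330280 = -3182190642/167899 + ((2/9)*489²)/330280 = -3182190642*1/167899 + ((2/9)*239121)*(1/330280) = -3182190642/167899 + 53138*(1/330280) = -3182190642/167899 + 26569/165140 = -525502501711349/27726840860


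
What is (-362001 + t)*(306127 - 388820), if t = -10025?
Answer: 30763946018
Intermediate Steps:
(-362001 + t)*(306127 - 388820) = (-362001 - 10025)*(306127 - 388820) = -372026*(-82693) = 30763946018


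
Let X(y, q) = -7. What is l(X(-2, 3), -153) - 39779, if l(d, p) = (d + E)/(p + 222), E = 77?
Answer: -2744681/69 ≈ -39778.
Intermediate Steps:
l(d, p) = (77 + d)/(222 + p) (l(d, p) = (d + 77)/(p + 222) = (77 + d)/(222 + p))
l(X(-2, 3), -153) - 39779 = (77 - 7)/(222 - 153) - 39779 = 70/69 - 39779 = -2744681/69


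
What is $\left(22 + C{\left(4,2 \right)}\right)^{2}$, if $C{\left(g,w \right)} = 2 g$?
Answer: $900$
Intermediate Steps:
$\left(22 + C{\left(4,2 \right)}\right)^{2} = \left(22 + 2 \cdot 4\right)^{2} = \left(22 + 8\right)^{2} = 30^{2} = 900$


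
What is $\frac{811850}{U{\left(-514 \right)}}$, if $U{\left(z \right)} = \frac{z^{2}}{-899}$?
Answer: $- \frac{364926575}{132098} \approx -2762.5$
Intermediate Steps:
$U{\left(z \right)} = - \frac{z^{2}}{899}$
$\frac{811850}{U{\left(-514 \right)}} = \frac{811850}{\left(- \frac{1}{899}\right) \left(-514\right)^{2}} = \frac{811850}{\left(- \frac{1}{899}\right) 264196} = \frac{811850}{- \frac{264196}{899}} = 811850 \left(- \frac{899}{264196}\right) = - \frac{364926575}{132098}$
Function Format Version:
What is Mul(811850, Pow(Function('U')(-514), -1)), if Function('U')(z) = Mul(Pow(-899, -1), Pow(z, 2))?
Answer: Rational(-364926575, 132098) ≈ -2762.5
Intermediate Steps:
Function('U')(z) = Mul(Rational(-1, 899), Pow(z, 2))
Mul(811850, Pow(Function('U')(-514), -1)) = Mul(811850, Pow(Mul(Rational(-1, 899), Pow(-514, 2)), -1)) = Mul(811850, Pow(Mul(Rational(-1, 899), 264196), -1)) = Mul(811850, Pow(Rational(-264196, 899), -1)) = Mul(811850, Rational(-899, 264196)) = Rational(-364926575, 132098)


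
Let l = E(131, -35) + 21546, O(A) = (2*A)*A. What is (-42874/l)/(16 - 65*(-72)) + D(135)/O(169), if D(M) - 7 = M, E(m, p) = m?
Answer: 3001467159/1453686239356 ≈ 0.0020647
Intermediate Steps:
O(A) = 2*A²
D(M) = 7 + M
l = 21677 (l = 131 + 21546 = 21677)
(-42874/l)/(16 - 65*(-72)) + D(135)/O(169) = (-42874/21677)/(16 - 65*(-72)) + (7 + 135)/((2*169²)) = (-42874*1/21677)/(16 + 4680) + 142/((2*28561)) = -42874/21677/4696 + 142/57122 = -42874/21677*1/4696 + 142*(1/57122) = -21437/50897596 + 71/28561 = 3001467159/1453686239356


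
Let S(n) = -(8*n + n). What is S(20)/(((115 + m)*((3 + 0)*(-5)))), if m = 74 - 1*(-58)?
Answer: 12/247 ≈ 0.048583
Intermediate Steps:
m = 132 (m = 74 + 58 = 132)
S(n) = -9*n
S(20)/(((115 + m)*((3 + 0)*(-5)))) = (-9*20)/(((115 + 132)*((3 + 0)*(-5)))) = -180/(247*(3*(-5))) = -180/(247*(-15)) = -180/(-3705) = -180*(-1/3705) = 12/247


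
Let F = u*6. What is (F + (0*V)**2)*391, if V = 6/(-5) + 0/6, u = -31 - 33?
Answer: -150144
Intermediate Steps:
u = -64
F = -384 (F = -64*6 = -384)
V = -6/5 (V = 6*(-1/5) + 0*(1/6) = -6/5 + 0 = -6/5 ≈ -1.2000)
(F + (0*V)**2)*391 = (-384 + (0*(-6/5))**2)*391 = (-384 + 0**2)*391 = (-384 + 0)*391 = -384*391 = -150144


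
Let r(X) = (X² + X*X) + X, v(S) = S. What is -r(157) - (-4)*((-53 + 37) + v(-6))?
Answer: -49543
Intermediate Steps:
r(X) = X + 2*X² (r(X) = (X² + X²) + X = 2*X² + X = X + 2*X²)
-r(157) - (-4)*((-53 + 37) + v(-6)) = -157*(1 + 2*157) - (-4)*((-53 + 37) - 6) = -157*(1 + 314) - (-4)*(-16 - 6) = -157*315 - (-4)*(-22) = -1*49455 - 1*88 = -49455 - 88 = -49543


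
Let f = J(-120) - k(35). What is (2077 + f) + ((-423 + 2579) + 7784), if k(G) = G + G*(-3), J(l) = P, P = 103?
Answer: 12190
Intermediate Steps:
J(l) = 103
k(G) = -2*G (k(G) = G - 3*G = -2*G)
f = 173 (f = 103 - (-2)*35 = 103 - 1*(-70) = 103 + 70 = 173)
(2077 + f) + ((-423 + 2579) + 7784) = (2077 + 173) + ((-423 + 2579) + 7784) = 2250 + (2156 + 7784) = 2250 + 9940 = 12190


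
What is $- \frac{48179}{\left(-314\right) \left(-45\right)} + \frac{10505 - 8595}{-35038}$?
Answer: $- \frac{857542051}{247543470} \approx -3.4642$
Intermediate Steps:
$- \frac{48179}{\left(-314\right) \left(-45\right)} + \frac{10505 - 8595}{-35038} = - \frac{48179}{14130} + 1910 \left(- \frac{1}{35038}\right) = \left(-48179\right) \frac{1}{14130} - \frac{955}{17519} = - \frac{48179}{14130} - \frac{955}{17519} = - \frac{857542051}{247543470}$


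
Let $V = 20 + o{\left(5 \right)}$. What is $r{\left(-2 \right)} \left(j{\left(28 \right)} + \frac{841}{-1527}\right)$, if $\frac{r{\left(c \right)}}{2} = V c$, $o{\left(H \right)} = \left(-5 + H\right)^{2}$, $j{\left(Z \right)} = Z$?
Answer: $- \frac{3353200}{1527} \approx -2195.9$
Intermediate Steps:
$V = 20$ ($V = 20 + \left(-5 + 5\right)^{2} = 20 + 0^{2} = 20 + 0 = 20$)
$r{\left(c \right)} = 40 c$ ($r{\left(c \right)} = 2 \cdot 20 c = 40 c$)
$r{\left(-2 \right)} \left(j{\left(28 \right)} + \frac{841}{-1527}\right) = 40 \left(-2\right) \left(28 + \frac{841}{-1527}\right) = - 80 \left(28 + 841 \left(- \frac{1}{1527}\right)\right) = - 80 \left(28 - \frac{841}{1527}\right) = \left(-80\right) \frac{41915}{1527} = - \frac{3353200}{1527}$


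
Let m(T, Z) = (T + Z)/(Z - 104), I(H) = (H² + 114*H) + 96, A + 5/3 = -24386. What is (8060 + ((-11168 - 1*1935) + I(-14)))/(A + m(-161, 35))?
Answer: 437943/1682623 ≈ 0.26027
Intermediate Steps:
A = -73163/3 (A = -5/3 - 24386 = -73163/3 ≈ -24388.)
I(H) = 96 + H² + 114*H
m(T, Z) = (T + Z)/(-104 + Z)
(8060 + ((-11168 - 1*1935) + I(-14)))/(A + m(-161, 35)) = (8060 + ((-11168 - 1*1935) + (96 + (-14)² + 114*(-14))))/(-73163/3 + (-161 + 35)/(-104 + 35)) = (8060 + ((-11168 - 1935) + (96 + 196 - 1596)))/(-73163/3 - 126/(-69)) = (8060 + (-13103 - 1304))/(-73163/3 - 1/69*(-126)) = (8060 - 14407)/(-73163/3 + 42/23) = -6347/(-1682623/69) = -6347*(-69/1682623) = 437943/1682623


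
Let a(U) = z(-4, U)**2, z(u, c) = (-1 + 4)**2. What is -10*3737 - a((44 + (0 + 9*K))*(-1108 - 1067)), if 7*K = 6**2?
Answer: -37451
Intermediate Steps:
K = 36/7 (K = (1/7)*6**2 = (1/7)*36 = 36/7 ≈ 5.1429)
z(u, c) = 9 (z(u, c) = 3**2 = 9)
a(U) = 81 (a(U) = 9**2 = 81)
-10*3737 - a((44 + (0 + 9*K))*(-1108 - 1067)) = -10*3737 - 1*81 = -37370 - 81 = -37451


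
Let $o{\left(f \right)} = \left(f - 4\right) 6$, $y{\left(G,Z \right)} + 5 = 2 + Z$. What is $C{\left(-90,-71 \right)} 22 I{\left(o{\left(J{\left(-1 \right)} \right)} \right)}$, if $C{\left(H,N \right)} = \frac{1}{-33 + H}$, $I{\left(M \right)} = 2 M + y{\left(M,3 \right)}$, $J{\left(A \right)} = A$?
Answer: $\frac{440}{41} \approx 10.732$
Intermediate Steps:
$y{\left(G,Z \right)} = -3 + Z$ ($y{\left(G,Z \right)} = -5 + \left(2 + Z\right) = -3 + Z$)
$o{\left(f \right)} = -24 + 6 f$ ($o{\left(f \right)} = \left(-4 + f\right) 6 = -24 + 6 f$)
$I{\left(M \right)} = 2 M$ ($I{\left(M \right)} = 2 M + \left(-3 + 3\right) = 2 M + 0 = 2 M$)
$C{\left(-90,-71 \right)} 22 I{\left(o{\left(J{\left(-1 \right)} \right)} \right)} = \frac{22 \cdot 2 \left(-24 + 6 \left(-1\right)\right)}{-33 - 90} = \frac{22 \cdot 2 \left(-24 - 6\right)}{-123} = - \frac{22 \cdot 2 \left(-30\right)}{123} = - \frac{22 \left(-60\right)}{123} = \left(- \frac{1}{123}\right) \left(-1320\right) = \frac{440}{41}$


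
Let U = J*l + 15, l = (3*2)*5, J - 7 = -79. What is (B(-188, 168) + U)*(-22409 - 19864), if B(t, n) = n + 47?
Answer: 81586890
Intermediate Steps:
B(t, n) = 47 + n
J = -72 (J = 7 - 79 = -72)
l = 30 (l = 6*5 = 30)
U = -2145 (U = -72*30 + 15 = -2160 + 15 = -2145)
(B(-188, 168) + U)*(-22409 - 19864) = ((47 + 168) - 2145)*(-22409 - 19864) = (215 - 2145)*(-42273) = -1930*(-42273) = 81586890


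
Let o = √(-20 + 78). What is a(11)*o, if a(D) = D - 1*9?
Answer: 2*√58 ≈ 15.232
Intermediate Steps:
a(D) = -9 + D (a(D) = D - 9 = -9 + D)
o = √58 ≈ 7.6158
a(11)*o = (-9 + 11)*√58 = 2*√58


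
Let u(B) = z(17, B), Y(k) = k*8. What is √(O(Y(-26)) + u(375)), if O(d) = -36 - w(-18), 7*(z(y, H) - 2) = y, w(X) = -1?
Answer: I*√1498/7 ≈ 5.5291*I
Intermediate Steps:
Y(k) = 8*k
z(y, H) = 2 + y/7
u(B) = 31/7 (u(B) = 2 + (⅐)*17 = 2 + 17/7 = 31/7)
O(d) = -35 (O(d) = -36 - 1*(-1) = -36 + 1 = -35)
√(O(Y(-26)) + u(375)) = √(-35 + 31/7) = √(-214/7) = I*√1498/7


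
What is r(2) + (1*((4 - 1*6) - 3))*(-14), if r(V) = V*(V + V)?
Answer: 78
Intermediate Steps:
r(V) = 2*V² (r(V) = V*(2*V) = 2*V²)
r(2) + (1*((4 - 1*6) - 3))*(-14) = 2*2² + (1*((4 - 1*6) - 3))*(-14) = 2*4 + (1*((4 - 6) - 3))*(-14) = 8 + (1*(-2 - 3))*(-14) = 8 + (1*(-5))*(-14) = 8 - 5*(-14) = 8 + 70 = 78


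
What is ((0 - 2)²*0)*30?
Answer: 0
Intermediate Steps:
((0 - 2)²*0)*30 = ((-2)²*0)*30 = (4*0)*30 = 0*30 = 0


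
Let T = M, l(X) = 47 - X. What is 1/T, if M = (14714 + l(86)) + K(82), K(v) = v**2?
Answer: 1/21399 ≈ 4.6731e-5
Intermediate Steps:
M = 21399 (M = (14714 + (47 - 1*86)) + 82**2 = (14714 + (47 - 86)) + 6724 = (14714 - 39) + 6724 = 14675 + 6724 = 21399)
T = 21399
1/T = 1/21399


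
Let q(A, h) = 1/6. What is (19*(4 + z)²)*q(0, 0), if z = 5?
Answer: 513/2 ≈ 256.50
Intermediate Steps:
q(A, h) = ⅙
(19*(4 + z)²)*q(0, 0) = (19*(4 + 5)²)*(⅙) = (19*9²)*(⅙) = (19*81)*(⅙) = 1539*(⅙) = 513/2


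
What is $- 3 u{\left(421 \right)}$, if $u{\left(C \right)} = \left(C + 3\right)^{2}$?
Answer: $-539328$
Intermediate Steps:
$u{\left(C \right)} = \left(3 + C\right)^{2}$
$- 3 u{\left(421 \right)} = - 3 \left(3 + 421\right)^{2} = - 3 \cdot 424^{2} = \left(-3\right) 179776 = -539328$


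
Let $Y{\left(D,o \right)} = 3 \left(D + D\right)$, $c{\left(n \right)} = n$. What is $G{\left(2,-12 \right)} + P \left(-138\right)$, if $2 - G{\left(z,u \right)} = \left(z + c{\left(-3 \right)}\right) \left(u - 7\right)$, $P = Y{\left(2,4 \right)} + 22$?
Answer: $-4709$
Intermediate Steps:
$Y{\left(D,o \right)} = 6 D$ ($Y{\left(D,o \right)} = 3 \cdot 2 D = 6 D$)
$P = 34$ ($P = 6 \cdot 2 + 22 = 12 + 22 = 34$)
$G{\left(z,u \right)} = 2 - \left(-7 + u\right) \left(-3 + z\right)$ ($G{\left(z,u \right)} = 2 - \left(z - 3\right) \left(u - 7\right) = 2 - \left(-3 + z\right) \left(-7 + u\right) = 2 - \left(-7 + u\right) \left(-3 + z\right)$)
$G{\left(2,-12 \right)} + P \left(-138\right) = \left(-19 + 3 \left(-12\right) + 7 \cdot 2 - \left(-12\right) 2\right) + 34 \left(-138\right) = \left(-19 - 36 + 14 + 24\right) - 4692 = -17 - 4692 = -4709$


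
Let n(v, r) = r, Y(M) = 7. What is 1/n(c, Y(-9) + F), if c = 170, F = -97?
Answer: -1/90 ≈ -0.011111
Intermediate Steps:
1/n(c, Y(-9) + F) = 1/(7 - 97) = 1/(-90) = -1/90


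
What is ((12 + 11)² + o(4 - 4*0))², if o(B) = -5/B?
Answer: 4456321/16 ≈ 2.7852e+5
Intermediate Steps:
((12 + 11)² + o(4 - 4*0))² = ((12 + 11)² - 5/(4 - 4*0))² = (23² - 5/(4 + 0))² = (529 - 5/4)² = (2111/4)² = 4456321/16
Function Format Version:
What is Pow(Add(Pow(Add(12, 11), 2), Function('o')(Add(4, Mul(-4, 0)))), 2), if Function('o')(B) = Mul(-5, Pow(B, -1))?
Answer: Rational(4456321, 16) ≈ 2.7852e+5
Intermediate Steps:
Pow(Add(Pow(Add(12, 11), 2), Function('o')(Add(4, Mul(-4, 0)))), 2) = Pow(Add(Pow(Add(12, 11), 2), Mul(-5, Pow(Add(4, Mul(-4, 0)), -1))), 2) = Pow(Add(Pow(23, 2), Mul(-5, Pow(Add(4, 0), -1))), 2) = Pow(Add(529, Mul(-5, Pow(4, -1))), 2) = Pow(Add(529, Mul(-5, Rational(1, 4))), 2) = Pow(Add(529, Rational(-5, 4)), 2) = Pow(Rational(2111, 4), 2) = Rational(4456321, 16)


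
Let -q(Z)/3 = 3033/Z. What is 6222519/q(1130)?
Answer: -781271830/1011 ≈ -7.7277e+5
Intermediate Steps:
q(Z) = -9099/Z
6222519/q(1130) = 6222519/((-9099/1130)) = 6222519/((-9099*1/1130)) = 6222519/(-9099/1130) = 6222519*(-1130/9099) = -781271830/1011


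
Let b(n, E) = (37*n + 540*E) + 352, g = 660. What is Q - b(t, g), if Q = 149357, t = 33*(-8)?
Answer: -197627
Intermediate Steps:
t = -264
b(n, E) = 352 + 37*n + 540*E
Q - b(t, g) = 149357 - (352 + 37*(-264) + 540*660) = 149357 - (352 - 9768 + 356400) = 149357 - 1*346984 = 149357 - 346984 = -197627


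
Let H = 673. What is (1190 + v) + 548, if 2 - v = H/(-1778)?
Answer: 3094393/1778 ≈ 1740.4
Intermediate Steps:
v = 4229/1778 (v = 2 - 673/(-1778) = 2 - 673*(-1)/1778 = 2 - 1*(-673/1778) = 2 + 673/1778 = 4229/1778 ≈ 2.3785)
(1190 + v) + 548 = (1190 + 4229/1778) + 548 = 2120049/1778 + 548 = 3094393/1778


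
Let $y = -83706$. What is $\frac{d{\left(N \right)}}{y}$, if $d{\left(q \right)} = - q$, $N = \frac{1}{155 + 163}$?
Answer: $\frac{1}{26618508} \approx 3.7568 \cdot 10^{-8}$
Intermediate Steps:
$N = \frac{1}{318} \approx 0.0031447$
$\frac{d{\left(N \right)}}{y} = \frac{\left(-1\right) \frac{1}{318}}{-83706} = \left(- \frac{1}{318}\right) \left(- \frac{1}{83706}\right) = \frac{1}{26618508}$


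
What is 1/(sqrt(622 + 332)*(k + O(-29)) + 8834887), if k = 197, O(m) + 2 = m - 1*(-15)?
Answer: 8834887/78055197048775 - 543*sqrt(106)/78055197048775 ≈ 1.1312e-7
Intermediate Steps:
O(m) = 13 + m (O(m) = -2 + (m - 1*(-15)) = -2 + (m + 15) = -2 + (15 + m) = 13 + m)
1/(sqrt(622 + 332)*(k + O(-29)) + 8834887) = 1/(sqrt(622 + 332)*(197 + (13 - 29)) + 8834887) = 1/(sqrt(954)*(197 - 16) + 8834887) = 1/((3*sqrt(106))*181 + 8834887) = 1/(543*sqrt(106) + 8834887) = 1/(8834887 + 543*sqrt(106))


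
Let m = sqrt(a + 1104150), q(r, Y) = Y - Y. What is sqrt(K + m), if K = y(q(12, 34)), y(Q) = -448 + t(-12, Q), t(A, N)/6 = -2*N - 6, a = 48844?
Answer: sqrt(-484 + sqrt(1152994)) ≈ 24.285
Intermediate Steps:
t(A, N) = -36 - 12*N (t(A, N) = 6*(-2*N - 6) = 6*(-6 - 2*N) = -36 - 12*N)
q(r, Y) = 0
y(Q) = -484 - 12*Q (y(Q) = -448 + (-36 - 12*Q) = -484 - 12*Q)
m = sqrt(1152994) (m = sqrt(48844 + 1104150) = sqrt(1152994) ≈ 1073.8)
K = -484 (K = -484 - 12*0 = -484 + 0 = -484)
sqrt(K + m) = sqrt(-484 + sqrt(1152994))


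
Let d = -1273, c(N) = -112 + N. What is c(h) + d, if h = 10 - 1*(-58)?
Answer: -1317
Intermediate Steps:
h = 68 (h = 10 + 58 = 68)
c(h) + d = (-112 + 68) - 1273 = -44 - 1273 = -1317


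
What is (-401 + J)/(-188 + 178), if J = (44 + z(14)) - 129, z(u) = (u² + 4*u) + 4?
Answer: 23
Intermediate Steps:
z(u) = 4 + u² + 4*u
J = 171 (J = (44 + (4 + 14² + 4*14)) - 129 = (44 + (4 + 196 + 56)) - 129 = (44 + 256) - 129 = 300 - 129 = 171)
(-401 + J)/(-188 + 178) = (-401 + 171)/(-188 + 178) = -230/(-10) = -230*(-⅒) = 23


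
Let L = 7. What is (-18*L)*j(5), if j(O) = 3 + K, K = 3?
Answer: -756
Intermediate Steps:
j(O) = 6 (j(O) = 3 + 3 = 6)
(-18*L)*j(5) = -18*7*6 = -126*6 = -756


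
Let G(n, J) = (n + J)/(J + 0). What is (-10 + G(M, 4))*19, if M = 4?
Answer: -152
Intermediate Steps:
G(n, J) = (J + n)/J
(-10 + G(M, 4))*19 = (-10 + (4 + 4)/4)*19 = (-10 + (¼)*8)*19 = (-10 + 2)*19 = -8*19 = -152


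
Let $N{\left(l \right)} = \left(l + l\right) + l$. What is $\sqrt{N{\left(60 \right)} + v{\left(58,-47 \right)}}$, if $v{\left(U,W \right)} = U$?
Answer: $\sqrt{238} \approx 15.427$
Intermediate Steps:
$N{\left(l \right)} = 3 l$ ($N{\left(l \right)} = 2 l + l = 3 l$)
$\sqrt{N{\left(60 \right)} + v{\left(58,-47 \right)}} = \sqrt{3 \cdot 60 + 58} = \sqrt{180 + 58} = \sqrt{238}$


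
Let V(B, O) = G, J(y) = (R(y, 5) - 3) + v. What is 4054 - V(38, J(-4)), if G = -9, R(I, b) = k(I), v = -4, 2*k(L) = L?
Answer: 4063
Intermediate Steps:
k(L) = L/2
R(I, b) = I/2
J(y) = -7 + y/2 (J(y) = (y/2 - 3) - 4 = (-3 + y/2) - 4 = -7 + y/2)
V(B, O) = -9
4054 - V(38, J(-4)) = 4054 - 1*(-9) = 4054 + 9 = 4063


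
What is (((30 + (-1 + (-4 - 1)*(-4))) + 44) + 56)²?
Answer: 22201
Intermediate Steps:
(((30 + (-1 + (-4 - 1)*(-4))) + 44) + 56)² = (((30 + (-1 - 5*(-4))) + 44) + 56)² = (((30 + (-1 + 20)) + 44) + 56)² = (((30 + 19) + 44) + 56)² = ((49 + 44) + 56)² = (93 + 56)² = 149² = 22201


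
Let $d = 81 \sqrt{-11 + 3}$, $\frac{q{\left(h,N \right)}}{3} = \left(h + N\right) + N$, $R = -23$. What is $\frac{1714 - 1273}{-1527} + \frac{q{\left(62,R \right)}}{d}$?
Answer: $- \frac{147}{509} - \frac{4 i \sqrt{2}}{27} \approx -0.2888 - 0.20951 i$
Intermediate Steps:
$q{\left(h,N \right)} = 3 h + 6 N$ ($q{\left(h,N \right)} = 3 \left(\left(h + N\right) + N\right) = 3 \left(\left(N + h\right) + N\right) = 3 \left(h + 2 N\right) = 3 h + 6 N$)
$d = 162 i \sqrt{2}$ ($d = 81 \sqrt{-8} = 81 \cdot 2 i \sqrt{2} = 162 i \sqrt{2} \approx 229.1 i$)
$\frac{1714 - 1273}{-1527} + \frac{q{\left(62,R \right)}}{d} = \frac{1714 - 1273}{-1527} + \frac{3 \cdot 62 + 6 \left(-23\right)}{162 i \sqrt{2}} = \left(1714 - 1273\right) \left(- \frac{1}{1527}\right) + \left(186 - 138\right) \left(- \frac{i \sqrt{2}}{324}\right) = 441 \left(- \frac{1}{1527}\right) + 48 \left(- \frac{i \sqrt{2}}{324}\right) = - \frac{147}{509} - \frac{4 i \sqrt{2}}{27}$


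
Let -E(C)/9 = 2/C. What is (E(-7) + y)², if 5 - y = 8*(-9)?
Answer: 310249/49 ≈ 6331.6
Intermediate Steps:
E(C) = -18/C
y = 77 (y = 5 - 8*(-9) = 5 - 1*(-72) = 5 + 72 = 77)
(E(-7) + y)² = (-18/(-7) + 77)² = (-18*(-⅐) + 77)² = (18/7 + 77)² = (557/7)² = 310249/49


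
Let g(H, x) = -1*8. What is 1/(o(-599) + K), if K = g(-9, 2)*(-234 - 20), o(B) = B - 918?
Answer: 1/515 ≈ 0.0019417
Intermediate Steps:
g(H, x) = -8
o(B) = -918 + B
K = 2032 (K = -8*(-234 - 20) = -8*(-254) = 2032)
1/(o(-599) + K) = 1/((-918 - 599) + 2032) = 1/(-1517 + 2032) = 1/515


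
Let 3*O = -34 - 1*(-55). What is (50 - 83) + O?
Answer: -26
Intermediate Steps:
O = 7 (O = (-34 - 1*(-55))/3 = (-34 + 55)/3 = (1/3)*21 = 7)
(50 - 83) + O = (50 - 83) + 7 = -33 + 7 = -26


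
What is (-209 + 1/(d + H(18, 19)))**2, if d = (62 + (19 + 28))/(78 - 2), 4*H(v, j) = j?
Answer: 2408551929/55225 ≈ 43613.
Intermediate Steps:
H(v, j) = j/4
d = 109/76 (d = (62 + 47)/76 = 109*(1/76) = 109/76 ≈ 1.4342)
(-209 + 1/(d + H(18, 19)))**2 = (-209 + 1/(109/76 + (1/4)*19))**2 = (-209 + 1/(109/76 + 19/4))**2 = (-209 + 1/(235/38))**2 = (-209 + 38/235)**2 = (-49077/235)**2 = 2408551929/55225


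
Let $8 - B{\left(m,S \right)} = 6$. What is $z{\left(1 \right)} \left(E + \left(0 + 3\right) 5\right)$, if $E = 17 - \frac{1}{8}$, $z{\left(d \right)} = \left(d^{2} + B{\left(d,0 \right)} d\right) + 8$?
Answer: $\frac{2805}{8} \approx 350.63$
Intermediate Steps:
$B{\left(m,S \right)} = 2$ ($B{\left(m,S \right)} = 8 - 6 = 2$)
$z{\left(d \right)} = 8 + d^{2} + 2 d$ ($z{\left(d \right)} = \left(d^{2} + 2 d\right) + 8 = 8 + d^{2} + 2 d$)
$E = \frac{135}{8}$ ($E = 17 - \frac{1}{8} = \frac{135}{8} \approx 16.875$)
$z{\left(1 \right)} \left(E + \left(0 + 3\right) 5\right) = \left(8 + 1^{2} + 2 \cdot 1\right) \left(\frac{135}{8} + \left(0 + 3\right) 5\right) = \left(8 + 1 + 2\right) \left(\frac{135}{8} + 3 \cdot 5\right) = 11 \left(\frac{135}{8} + 15\right) = 11 \cdot \frac{255}{8} = \frac{2805}{8}$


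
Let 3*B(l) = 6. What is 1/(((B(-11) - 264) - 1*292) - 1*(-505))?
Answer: -1/49 ≈ -0.020408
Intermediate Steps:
B(l) = 2 (B(l) = (1/3)*6 = 2)
1/(((B(-11) - 264) - 1*292) - 1*(-505)) = 1/(((2 - 264) - 1*292) - 1*(-505)) = 1/((-262 - 292) + 505) = 1/(-554 + 505) = 1/(-49) = -1/49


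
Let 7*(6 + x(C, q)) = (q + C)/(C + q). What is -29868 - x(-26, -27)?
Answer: -209035/7 ≈ -29862.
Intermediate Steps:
x(C, q) = -41/7 (x(C, q) = -6 + ((q + C)/(C + q))/7 = -6 + ((C + q)/(C + q))/7 = -6 + (⅐)*1 = -6 + ⅐ = -41/7)
-29868 - x(-26, -27) = -29868 - 1*(-41/7) = -29868 + 41/7 = -209035/7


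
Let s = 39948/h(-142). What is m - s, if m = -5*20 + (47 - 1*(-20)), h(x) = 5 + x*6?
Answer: 11997/847 ≈ 14.164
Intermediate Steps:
h(x) = 5 + 6*x
s = -39948/847 (s = 39948/(5 + 6*(-142)) = 39948/(5 - 852) = 39948/(-847) = 39948*(-1/847) = -39948/847 ≈ -47.164)
m = -33 (m = -100 + (47 + 20) = -100 + 67 = -33)
m - s = -33 - 1*(-39948/847) = -33 + 39948/847 = 11997/847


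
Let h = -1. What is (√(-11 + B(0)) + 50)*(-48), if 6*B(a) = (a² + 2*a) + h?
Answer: -2400 - 8*I*√402 ≈ -2400.0 - 160.4*I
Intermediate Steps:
B(a) = -⅙ + a/3 + a²/6 (B(a) = ((a² + 2*a) - 1)/6 = (-1 + a² + 2*a)/6 = -⅙ + a/3 + a²/6)
(√(-11 + B(0)) + 50)*(-48) = (√(-11 + (-⅙ + (⅓)*0 + (⅙)*0²)) + 50)*(-48) = (√(-11 + (-⅙ + 0 + (⅙)*0)) + 50)*(-48) = (√(-11 + (-⅙ + 0 + 0)) + 50)*(-48) = (√(-11 - ⅙) + 50)*(-48) = (√(-67/6) + 50)*(-48) = (I*√402/6 + 50)*(-48) = (50 + I*√402/6)*(-48) = -2400 - 8*I*√402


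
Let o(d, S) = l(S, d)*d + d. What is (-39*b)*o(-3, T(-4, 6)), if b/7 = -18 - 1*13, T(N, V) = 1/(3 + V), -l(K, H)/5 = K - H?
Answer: 369551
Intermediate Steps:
l(K, H) = -5*K + 5*H (l(K, H) = -5*(K - H) = -5*K + 5*H)
o(d, S) = d + d*(-5*S + 5*d) (o(d, S) = (-5*S + 5*d)*d + d = d*(-5*S + 5*d) + d = d + d*(-5*S + 5*d))
b = -217 (b = 7*(-18 - 1*13) = 7*(-18 - 13) = 7*(-31) = -217)
(-39*b)*o(-3, T(-4, 6)) = (-39*(-217))*(-3*(1 - 5/(3 + 6) + 5*(-3))) = 8463*(-3*(1 - 5/9 - 15)) = 8463*(-3*(-131/9)) = 8463*(131/3) = 369551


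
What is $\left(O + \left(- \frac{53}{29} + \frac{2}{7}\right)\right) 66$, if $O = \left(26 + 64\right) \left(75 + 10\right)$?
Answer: $\frac{102474042}{203} \approx 5.048 \cdot 10^{5}$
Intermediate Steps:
$O = 7650$ ($O = 90 \cdot 85 = 7650$)
$\left(O + \left(- \frac{53}{29} + \frac{2}{7}\right)\right) 66 = \left(7650 + \left(- \frac{53}{29} + \frac{2}{7}\right)\right) 66 = \left(7650 - \frac{313}{203}\right) 66 = \frac{1552637}{203} \cdot 66 = \frac{102474042}{203}$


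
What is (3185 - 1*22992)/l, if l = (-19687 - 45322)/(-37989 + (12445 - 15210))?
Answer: -115316354/9287 ≈ -12417.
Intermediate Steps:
l = 9287/5822 (l = -65009/(-37989 - 2765) = -65009/(-40754) = -65009*(-1/40754) = 9287/5822 ≈ 1.5952)
(3185 - 1*22992)/l = (3185 - 1*22992)/(9287/5822) = (3185 - 22992)*(5822/9287) = -19807*5822/9287 = -115316354/9287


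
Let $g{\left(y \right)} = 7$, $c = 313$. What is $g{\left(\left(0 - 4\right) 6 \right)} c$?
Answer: $2191$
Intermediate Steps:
$g{\left(\left(0 - 4\right) 6 \right)} c = 7 \cdot 313 = 2191$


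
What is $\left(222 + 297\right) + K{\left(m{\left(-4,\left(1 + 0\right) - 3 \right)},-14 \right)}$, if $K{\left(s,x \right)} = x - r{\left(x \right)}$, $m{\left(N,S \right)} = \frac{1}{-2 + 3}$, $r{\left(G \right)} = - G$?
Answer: $491$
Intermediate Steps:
$m{\left(N,S \right)} = 1$ ($m{\left(N,S \right)} = 1^{-1} = 1$)
$K{\left(s,x \right)} = 2 x$ ($K{\left(s,x \right)} = x - - x = x + x = 2 x$)
$\left(222 + 297\right) + K{\left(m{\left(-4,\left(1 + 0\right) - 3 \right)},-14 \right)} = \left(222 + 297\right) + 2 \left(-14\right) = 519 - 28 = 491$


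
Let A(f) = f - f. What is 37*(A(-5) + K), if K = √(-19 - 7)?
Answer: 37*I*√26 ≈ 188.66*I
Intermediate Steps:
K = I*√26 (K = √(-26) = I*√26 ≈ 5.099*I)
A(f) = 0
37*(A(-5) + K) = 37*(0 + I*√26) = 37*(I*√26) = 37*I*√26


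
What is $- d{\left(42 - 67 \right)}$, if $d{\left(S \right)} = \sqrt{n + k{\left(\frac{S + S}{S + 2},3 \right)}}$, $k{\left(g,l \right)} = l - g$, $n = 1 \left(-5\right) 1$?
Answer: $- \frac{4 i \sqrt{138}}{23} \approx - 2.043 i$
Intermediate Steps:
$n = -5$ ($n = \left(-5\right) 1 = -5$)
$d{\left(S \right)} = \sqrt{-2 - \frac{2 S}{2 + S}}$ ($d{\left(S \right)} = \sqrt{-5 + \left(3 - \frac{S + S}{S + 2}\right)} = \sqrt{-5 - \left(-3 + \frac{2 S}{2 + S}\right)} = \sqrt{-2 - \frac{2 S}{2 + S}}$)
$- d{\left(42 - 67 \right)} = - 2 \sqrt{\frac{-1 - \left(42 - 67\right)}{2 + \left(42 - 67\right)}} = - 2 \sqrt{\frac{-1 - -25}{2 - 25}} = - 2 \sqrt{\frac{-1 + 25}{-23}} = - 2 \sqrt{\left(- \frac{1}{23}\right) 24} = - 2 \sqrt{- \frac{24}{23}} = - 2 \frac{2 i \sqrt{138}}{23} = - \frac{4 i \sqrt{138}}{23}$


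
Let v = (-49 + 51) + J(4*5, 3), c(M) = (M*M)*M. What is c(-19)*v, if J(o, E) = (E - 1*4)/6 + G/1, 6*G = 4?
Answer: -34295/2 ≈ -17148.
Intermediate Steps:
G = 2/3 (G = (1/6)*4 = 2/3 ≈ 0.66667)
c(M) = M**3 (c(M) = M**2*M = M**3)
J(o, E) = E/6 (J(o, E) = (E - 1*4)/6 + (2/3)/1 = (E - 4)*(1/6) + (2/3)*1 = (-4 + E)*(1/6) + 2/3 = (-2/3 + E/6) + 2/3 = E/6)
v = 5/2 (v = (-49 + 51) + (1/6)*3 = 2 + 1/2 = 5/2 ≈ 2.5000)
c(-19)*v = (-19)**3*(5/2) = -6859*5/2 = -34295/2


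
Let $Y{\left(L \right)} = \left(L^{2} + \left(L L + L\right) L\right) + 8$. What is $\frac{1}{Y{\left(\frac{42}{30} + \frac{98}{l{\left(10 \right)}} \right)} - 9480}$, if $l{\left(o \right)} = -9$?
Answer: $- \frac{91125}{924580873} \approx -9.8558 \cdot 10^{-5}$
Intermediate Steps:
$Y{\left(L \right)} = 8 + L^{2} + L \left(L + L^{2}\right)$ ($Y{\left(L \right)} = \left(L^{2} + \left(L^{2} + L\right) L\right) + 8 = \left(L^{2} + \left(L + L^{2}\right) L\right) + 8 = \left(L^{2} + L \left(L + L^{2}\right)\right) + 8 = 8 + L^{2} + L \left(L + L^{2}\right)$)
$\frac{1}{Y{\left(\frac{42}{30} + \frac{98}{l{\left(10 \right)}} \right)} - 9480} = \frac{1}{\left(8 + \left(\frac{42}{30} + \frac{98}{-9}\right)^{3} + 2 \left(\frac{42}{30} + \frac{98}{-9}\right)^{2}\right) - 9480} = \frac{1}{\left(8 + \left(42 \cdot \frac{1}{30} + 98 \left(- \frac{1}{9}\right)\right)^{3} + 2 \left(42 \cdot \frac{1}{30} + 98 \left(- \frac{1}{9}\right)\right)^{2}\right) - 9480} = \frac{1}{\left(8 + \left(\frac{7}{5} - \frac{98}{9}\right)^{3} + 2 \left(\frac{7}{5} - \frac{98}{9}\right)^{2}\right) - 9480} = \frac{1}{\left(8 + \left(- \frac{427}{45}\right)^{3} + 2 \left(- \frac{427}{45}\right)^{2}\right) - 9480} = \frac{1}{\left(8 - \frac{77854483}{91125} + 2 \cdot \frac{182329}{2025}\right) - 9480} = \frac{1}{\left(8 - \frac{77854483}{91125} + \frac{364658}{2025}\right) - 9480} = \frac{1}{- \frac{60715873}{91125} - 9480} = \frac{1}{- \frac{924580873}{91125}} = - \frac{91125}{924580873}$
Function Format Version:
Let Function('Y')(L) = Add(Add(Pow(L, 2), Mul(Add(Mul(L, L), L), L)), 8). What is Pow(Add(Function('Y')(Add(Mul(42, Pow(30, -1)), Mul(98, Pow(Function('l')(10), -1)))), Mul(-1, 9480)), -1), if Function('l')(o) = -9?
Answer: Rational(-91125, 924580873) ≈ -9.8558e-5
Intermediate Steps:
Function('Y')(L) = Add(8, Pow(L, 2), Mul(L, Add(L, Pow(L, 2)))) (Function('Y')(L) = Add(Add(Pow(L, 2), Mul(Add(Pow(L, 2), L), L)), 8) = Add(Add(Pow(L, 2), Mul(Add(L, Pow(L, 2)), L)), 8) = Add(Add(Pow(L, 2), Mul(L, Add(L, Pow(L, 2)))), 8) = Add(8, Pow(L, 2), Mul(L, Add(L, Pow(L, 2)))))
Pow(Add(Function('Y')(Add(Mul(42, Pow(30, -1)), Mul(98, Pow(Function('l')(10), -1)))), Mul(-1, 9480)), -1) = Pow(Add(Add(8, Pow(Add(Mul(42, Pow(30, -1)), Mul(98, Pow(-9, -1))), 3), Mul(2, Pow(Add(Mul(42, Pow(30, -1)), Mul(98, Pow(-9, -1))), 2))), Mul(-1, 9480)), -1) = Pow(Add(Add(8, Pow(Add(Mul(42, Rational(1, 30)), Mul(98, Rational(-1, 9))), 3), Mul(2, Pow(Add(Mul(42, Rational(1, 30)), Mul(98, Rational(-1, 9))), 2))), -9480), -1) = Pow(Add(Add(8, Pow(Add(Rational(7, 5), Rational(-98, 9)), 3), Mul(2, Pow(Add(Rational(7, 5), Rational(-98, 9)), 2))), -9480), -1) = Pow(Add(Add(8, Pow(Rational(-427, 45), 3), Mul(2, Pow(Rational(-427, 45), 2))), -9480), -1) = Pow(Add(Add(8, Rational(-77854483, 91125), Mul(2, Rational(182329, 2025))), -9480), -1) = Pow(Add(Add(8, Rational(-77854483, 91125), Rational(364658, 2025)), -9480), -1) = Pow(Add(Rational(-60715873, 91125), -9480), -1) = Pow(Rational(-924580873, 91125), -1) = Rational(-91125, 924580873)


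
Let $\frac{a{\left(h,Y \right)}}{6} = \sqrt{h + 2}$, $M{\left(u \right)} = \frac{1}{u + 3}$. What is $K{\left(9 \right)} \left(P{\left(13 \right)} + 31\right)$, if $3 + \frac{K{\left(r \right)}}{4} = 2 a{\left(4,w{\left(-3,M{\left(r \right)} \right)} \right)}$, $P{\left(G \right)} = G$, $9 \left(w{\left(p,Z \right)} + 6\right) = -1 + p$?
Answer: $-528 + 2112 \sqrt{6} \approx 4645.3$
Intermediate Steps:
$M{\left(u \right)} = \frac{1}{3 + u}$
$w{\left(p,Z \right)} = - \frac{55}{9} + \frac{p}{9}$ ($w{\left(p,Z \right)} = -6 + \frac{-1 + p}{9} = -6 + \left(- \frac{1}{9} + \frac{p}{9}\right) = - \frac{55}{9} + \frac{p}{9}$)
$a{\left(h,Y \right)} = 6 \sqrt{2 + h}$ ($a{\left(h,Y \right)} = 6 \sqrt{h + 2} = 6 \sqrt{2 + h}$)
$K{\left(r \right)} = -12 + 48 \sqrt{6}$ ($K{\left(r \right)} = -12 + 4 \cdot 2 \cdot 6 \sqrt{2 + 4} = -12 + 4 \cdot 2 \cdot 6 \sqrt{6} = -12 + 4 \cdot 12 \sqrt{6} = -12 + 48 \sqrt{6}$)
$K{\left(9 \right)} \left(P{\left(13 \right)} + 31\right) = \left(-12 + 48 \sqrt{6}\right) \left(13 + 31\right) = \left(-12 + 48 \sqrt{6}\right) 44 = -528 + 2112 \sqrt{6}$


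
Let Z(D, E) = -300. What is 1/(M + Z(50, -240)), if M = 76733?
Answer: 1/76433 ≈ 1.3083e-5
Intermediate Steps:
1/(M + Z(50, -240)) = 1/(76733 - 300) = 1/76433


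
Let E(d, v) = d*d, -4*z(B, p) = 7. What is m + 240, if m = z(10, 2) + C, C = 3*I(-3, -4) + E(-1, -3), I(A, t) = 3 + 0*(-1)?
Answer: 993/4 ≈ 248.25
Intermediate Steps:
I(A, t) = 3 (I(A, t) = 3 + 0 = 3)
z(B, p) = -7/4 (z(B, p) = -¼*7 = -7/4)
E(d, v) = d²
C = 10 (C = 3*3 + (-1)² = 9 + 1 = 10)
m = 33/4 (m = -7/4 + 10 = 33/4 ≈ 8.2500)
m + 240 = 33/4 + 240 = 993/4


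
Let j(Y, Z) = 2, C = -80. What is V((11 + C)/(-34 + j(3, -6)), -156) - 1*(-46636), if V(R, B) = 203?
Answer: 46839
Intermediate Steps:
V((11 + C)/(-34 + j(3, -6)), -156) - 1*(-46636) = 203 - 1*(-46636) = 203 + 46636 = 46839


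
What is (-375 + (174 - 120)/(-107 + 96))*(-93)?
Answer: 388647/11 ≈ 35332.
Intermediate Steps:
(-375 + (174 - 120)/(-107 + 96))*(-93) = (-375 + 54/(-11))*(-93) = (-375 + 54*(-1/11))*(-93) = (-375 - 54/11)*(-93) = -4179/11*(-93) = 388647/11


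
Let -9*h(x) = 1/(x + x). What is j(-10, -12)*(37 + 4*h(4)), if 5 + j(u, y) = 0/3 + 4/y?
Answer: -5320/27 ≈ -197.04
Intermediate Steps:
j(u, y) = -5 + 4/y (j(u, y) = -5 + (0/3 + 4/y) = -5 + (0*(⅓) + 4/y) = -5 + (0 + 4/y) = -5 + 4/y)
h(x) = -1/(18*x) (h(x) = -1/(9*(x + x)) = -1/(2*x)/9 = -1/(18*x))
j(-10, -12)*(37 + 4*h(4)) = (-5 + 4/(-12))*(37 + 4*(-1/18/4)) = (-5 + 4*(-1/12))*(37 + 4*(-1/18*¼)) = (-5 - ⅓)*(37 + 4*(-1/72)) = -16*(37 - 1/18)/3 = -16/3*665/18 = -5320/27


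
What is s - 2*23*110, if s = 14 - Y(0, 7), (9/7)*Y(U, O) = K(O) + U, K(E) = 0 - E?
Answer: -45365/9 ≈ -5040.6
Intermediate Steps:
K(E) = -E
Y(U, O) = -7*O/9 + 7*U/9 (Y(U, O) = 7*(-O + U)/9 = 7*(U - O)/9 = -7*O/9 + 7*U/9)
s = 175/9 (s = 14 - (-7/9*7 + (7/9)*0) = 14 - (-49/9 + 0) = 14 - 1*(-49/9) = 14 + 49/9 = 175/9 ≈ 19.444)
s - 2*23*110 = 175/9 - 2*23*110 = 175/9 - 46*110 = 175/9 - 5060 = -45365/9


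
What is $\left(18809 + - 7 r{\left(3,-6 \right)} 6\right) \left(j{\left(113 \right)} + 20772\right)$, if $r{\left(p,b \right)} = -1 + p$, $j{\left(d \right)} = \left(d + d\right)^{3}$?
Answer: $216534926300$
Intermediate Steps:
$j{\left(d \right)} = 8 d^{3}$ ($j{\left(d \right)} = \left(2 d\right)^{3} = 8 d^{3}$)
$\left(18809 + - 7 r{\left(3,-6 \right)} 6\right) \left(j{\left(113 \right)} + 20772\right) = \left(18809 + - 7 \left(-1 + 3\right) 6\right) \left(8 \cdot 113^{3} + 20772\right) = \left(18809 + \left(-7\right) 2 \cdot 6\right) \left(8 \cdot 1442897 + 20772\right) = \left(18809 - 84\right) \left(11543176 + 20772\right) = \left(18809 - 84\right) 11563948 = 18725 \cdot 11563948 = 216534926300$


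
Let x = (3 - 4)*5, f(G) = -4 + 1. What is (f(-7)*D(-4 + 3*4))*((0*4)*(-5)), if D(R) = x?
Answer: 0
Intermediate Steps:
f(G) = -3
x = -5 (x = -1*5 = -5)
D(R) = -5
(f(-7)*D(-4 + 3*4))*((0*4)*(-5)) = (-3*(-5))*((0*4)*(-5)) = 15*(0*(-5)) = 15*0 = 0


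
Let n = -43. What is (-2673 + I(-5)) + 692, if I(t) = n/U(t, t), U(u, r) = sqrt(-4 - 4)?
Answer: -1981 + 43*I*sqrt(2)/4 ≈ -1981.0 + 15.203*I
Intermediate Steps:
U(u, r) = 2*I*sqrt(2) (U(u, r) = sqrt(-8) = 2*I*sqrt(2))
I(t) = 43*I*sqrt(2)/4 (I(t) = -43*(-I*sqrt(2)/4) = -(-43)*I*sqrt(2)/4 = 43*I*sqrt(2)/4)
(-2673 + I(-5)) + 692 = (-2673 + 43*I*sqrt(2)/4) + 692 = -1981 + 43*I*sqrt(2)/4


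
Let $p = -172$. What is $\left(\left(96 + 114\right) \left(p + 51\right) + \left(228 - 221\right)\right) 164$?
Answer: $-4166092$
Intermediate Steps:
$\left(\left(96 + 114\right) \left(p + 51\right) + \left(228 - 221\right)\right) 164 = \left(\left(96 + 114\right) \left(-172 + 51\right) + \left(228 - 221\right)\right) 164 = \left(210 \left(-121\right) + 7\right) 164 = \left(-25410 + 7\right) 164 = \left(-25403\right) 164 = -4166092$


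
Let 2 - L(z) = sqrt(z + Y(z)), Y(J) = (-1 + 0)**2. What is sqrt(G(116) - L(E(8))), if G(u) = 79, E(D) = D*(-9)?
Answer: sqrt(77 + I*sqrt(71)) ≈ 8.7881 + 0.47941*I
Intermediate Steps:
E(D) = -9*D
Y(J) = 1 (Y(J) = (-1)**2 = 1)
L(z) = 2 - sqrt(1 + z) (L(z) = 2 - sqrt(z + 1) = 2 - sqrt(1 + z))
sqrt(G(116) - L(E(8))) = sqrt(79 - (2 - sqrt(1 - 9*8))) = sqrt(79 - (2 - sqrt(1 - 72))) = sqrt(79 - (2 - sqrt(-71))) = sqrt(79 - (2 - I*sqrt(71))) = sqrt(79 + (-2 + I*sqrt(71))) = sqrt(77 + I*sqrt(71))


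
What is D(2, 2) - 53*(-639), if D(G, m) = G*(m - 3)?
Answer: 33865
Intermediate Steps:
D(G, m) = G*(-3 + m)
D(2, 2) - 53*(-639) = 2*(-3 + 2) - 53*(-639) = 2*(-1) + 33867 = -2 + 33867 = 33865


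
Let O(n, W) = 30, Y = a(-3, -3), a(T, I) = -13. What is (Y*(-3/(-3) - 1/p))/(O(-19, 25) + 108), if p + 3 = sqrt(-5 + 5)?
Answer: -26/207 ≈ -0.12560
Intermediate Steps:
Y = -13
p = -3 (p = -3 + sqrt(-5 + 5) = -3 + sqrt(0) = -3 + 0 = -3)
(Y*(-3/(-3) - 1/p))/(O(-19, 25) + 108) = (-13*(-3/(-3) - 1/(-3)))/(30 + 108) = -13*(-3*(-1/3) - 1*(-1/3))/138 = -13*(1 + 1/3)*(1/138) = -13*4/3*(1/138) = -52/3*1/138 = -26/207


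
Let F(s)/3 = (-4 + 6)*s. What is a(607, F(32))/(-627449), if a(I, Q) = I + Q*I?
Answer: -117151/627449 ≈ -0.18671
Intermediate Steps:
F(s) = 6*s (F(s) = 3*((-4 + 6)*s) = 3*(2*s) = 6*s)
a(I, Q) = I + I*Q
a(607, F(32))/(-627449) = (607*(1 + 6*32))/(-627449) = (607*(1 + 192))*(-1/627449) = (607*193)*(-1/627449) = 117151*(-1/627449) = -117151/627449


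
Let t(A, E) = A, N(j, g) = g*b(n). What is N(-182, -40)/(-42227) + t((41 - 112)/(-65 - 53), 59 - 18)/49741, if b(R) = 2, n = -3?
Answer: 472553157/247848758426 ≈ 0.0019066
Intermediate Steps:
N(j, g) = 2*g (N(j, g) = g*2 = 2*g)
N(-182, -40)/(-42227) + t((41 - 112)/(-65 - 53), 59 - 18)/49741 = (2*(-40))/(-42227) + ((41 - 112)/(-65 - 53))/49741 = -80*(-1/42227) - 71/(-118)*(1/49741) = 80/42227 - 71*(-1/118)*(1/49741) = 80/42227 + (71/118)*(1/49741) = 80/42227 + 71/5869438 = 472553157/247848758426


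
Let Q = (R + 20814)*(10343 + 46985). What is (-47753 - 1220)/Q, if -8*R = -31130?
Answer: -48973/1416302572 ≈ -3.4578e-5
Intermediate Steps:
R = 15565/4 (R = -⅛*(-31130) = 15565/4 ≈ 3891.3)
Q = 1416302572 (Q = (15565/4 + 20814)*(10343 + 46985) = (98821/4)*57328 = 1416302572)
(-47753 - 1220)/Q = (-47753 - 1220)/1416302572 = -48973*1/1416302572 = -48973/1416302572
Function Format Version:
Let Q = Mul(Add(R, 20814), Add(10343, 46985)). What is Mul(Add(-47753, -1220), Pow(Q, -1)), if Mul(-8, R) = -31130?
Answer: Rational(-48973, 1416302572) ≈ -3.4578e-5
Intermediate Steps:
R = Rational(15565, 4) (R = Mul(Rational(-1, 8), -31130) = Rational(15565, 4) ≈ 3891.3)
Q = 1416302572 (Q = Mul(Add(Rational(15565, 4), 20814), Add(10343, 46985)) = Mul(Rational(98821, 4), 57328) = 1416302572)
Mul(Add(-47753, -1220), Pow(Q, -1)) = Mul(Add(-47753, -1220), Pow(1416302572, -1)) = Mul(-48973, Rational(1, 1416302572)) = Rational(-48973, 1416302572)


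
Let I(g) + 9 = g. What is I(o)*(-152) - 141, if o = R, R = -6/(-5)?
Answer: 5223/5 ≈ 1044.6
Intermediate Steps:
R = 6/5 (R = -6*(-⅕) = 6/5 ≈ 1.2000)
o = 6/5 ≈ 1.2000
I(g) = -9 + g
I(o)*(-152) - 141 = (-9 + 6/5)*(-152) - 141 = -39/5*(-152) - 141 = 5928/5 - 141 = 5223/5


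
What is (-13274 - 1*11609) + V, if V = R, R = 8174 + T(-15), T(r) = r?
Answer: -16724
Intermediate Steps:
R = 8159 (R = 8174 - 15 = 8159)
V = 8159
(-13274 - 1*11609) + V = (-13274 - 1*11609) + 8159 = (-13274 - 11609) + 8159 = -24883 + 8159 = -16724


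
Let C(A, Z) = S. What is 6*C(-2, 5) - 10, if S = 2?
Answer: 2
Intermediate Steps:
C(A, Z) = 2
6*C(-2, 5) - 10 = 6*2 - 10 = 12 - 10 = 2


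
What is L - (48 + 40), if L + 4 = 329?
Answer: 237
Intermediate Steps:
L = 325 (L = -4 + 329 = 325)
L - (48 + 40) = 325 - (48 + 40) = 325 - 1*88 = 325 - 88 = 237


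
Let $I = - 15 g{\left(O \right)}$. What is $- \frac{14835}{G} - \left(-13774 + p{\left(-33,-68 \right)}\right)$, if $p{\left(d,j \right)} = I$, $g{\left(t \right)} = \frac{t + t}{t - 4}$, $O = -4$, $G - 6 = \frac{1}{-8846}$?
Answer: $\frac{120124153}{10615} \approx 11316.0$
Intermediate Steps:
$G = \frac{53075}{8846}$ ($G = 6 + \frac{1}{-8846} = 6 - \frac{1}{8846} = \frac{53075}{8846} \approx 5.9999$)
$g{\left(t \right)} = \frac{2 t}{-4 + t}$
$I = -15$ ($I = - 15 \cdot 2 \left(-4\right) \frac{1}{-4 - 4} = - 15 \cdot 2 \left(-4\right) \frac{1}{-8} = - 15 \cdot 2 \left(-4\right) \left(- \frac{1}{8}\right) = \left(-15\right) 1 = -15$)
$p{\left(d,j \right)} = -15$
$- \frac{14835}{G} - \left(-13774 + p{\left(-33,-68 \right)}\right) = - \frac{14835}{\frac{53075}{8846}} + \left(13774 - -15\right) = \left(-14835\right) \frac{8846}{53075} + \left(13774 + 15\right) = - \frac{26246082}{10615} + 13789 = \frac{120124153}{10615}$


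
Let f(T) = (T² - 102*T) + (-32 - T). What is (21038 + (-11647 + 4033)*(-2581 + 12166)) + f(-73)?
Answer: -72946336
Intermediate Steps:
f(T) = -32 + T² - 103*T
(21038 + (-11647 + 4033)*(-2581 + 12166)) + f(-73) = (21038 + (-11647 + 4033)*(-2581 + 12166)) + (-32 + (-73)² - 103*(-73)) = (21038 - 7614*9585) + (-32 + 5329 + 7519) = (21038 - 72980190) + 12816 = -72959152 + 12816 = -72946336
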